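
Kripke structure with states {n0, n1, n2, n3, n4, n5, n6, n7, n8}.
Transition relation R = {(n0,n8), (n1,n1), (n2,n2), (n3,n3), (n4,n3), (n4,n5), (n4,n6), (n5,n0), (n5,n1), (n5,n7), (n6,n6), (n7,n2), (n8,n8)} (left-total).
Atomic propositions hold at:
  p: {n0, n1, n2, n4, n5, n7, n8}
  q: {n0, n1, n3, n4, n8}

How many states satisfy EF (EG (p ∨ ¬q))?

Sat(¬q) = {n2, n5, n6, n7}
Sat(p ∨ ¬q) = {n0, n1, n2, n4, n5, n6, n7, n8}
EG (p ∨ ¬q): greatest fixpoint, start Z0 = {n0, n1, n2, n4, n5, n6, n7, n8}, keep only states in Sat with some successor in Z. Already a fixed point.
Sat(EG (p ∨ ¬q)) = {n0, n1, n2, n4, n5, n6, n7, n8}
EF (EG (p ∨ ¬q)): least fixpoint, start Z0 = {n0, n1, n2, n4, n5, n6, n7, n8}, add states with some successor in Z. Already a fixed point.
Sat(EF (EG (p ∨ ¬q))) = {n0, n1, n2, n4, n5, n6, n7, n8}
|Sat(EF (EG (p ∨ ¬q)))| = |{n0, n1, n2, n4, n5, n6, n7, n8}| = 8.

8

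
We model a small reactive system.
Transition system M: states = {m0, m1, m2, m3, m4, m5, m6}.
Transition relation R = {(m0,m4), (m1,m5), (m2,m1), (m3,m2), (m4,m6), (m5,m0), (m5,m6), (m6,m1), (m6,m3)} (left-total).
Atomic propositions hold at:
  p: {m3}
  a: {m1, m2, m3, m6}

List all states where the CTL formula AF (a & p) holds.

{m3}

Sat(a & p) = {m3}
AF (a & p): least fixpoint, start Z0 = {m3}, add states with every successor in Z. Already a fixed point.
Sat(AF (a & p)) = {m3}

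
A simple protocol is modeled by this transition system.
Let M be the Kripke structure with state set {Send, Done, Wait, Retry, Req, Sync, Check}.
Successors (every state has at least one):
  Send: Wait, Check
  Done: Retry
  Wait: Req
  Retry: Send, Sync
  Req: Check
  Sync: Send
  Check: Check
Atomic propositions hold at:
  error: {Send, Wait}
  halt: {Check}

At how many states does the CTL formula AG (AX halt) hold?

2

Sat(AX halt) = {s : every successor in {Check}} = {Req, Check}
AG (AX halt): greatest fixpoint, start Z0 = {Req, Check}, keep only states in Sat with every successor in Z. Already a fixed point.
Sat(AG (AX halt)) = {Req, Check}
|Sat(AG (AX halt))| = |{Req, Check}| = 2.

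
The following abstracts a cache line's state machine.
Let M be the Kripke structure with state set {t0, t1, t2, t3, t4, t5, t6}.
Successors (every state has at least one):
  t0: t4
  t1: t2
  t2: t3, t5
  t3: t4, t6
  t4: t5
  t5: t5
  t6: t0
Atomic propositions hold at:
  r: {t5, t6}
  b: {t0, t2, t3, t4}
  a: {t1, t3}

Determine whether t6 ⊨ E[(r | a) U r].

Sat(r | a) = {t1, t3, t5, t6}
E[(r | a) U r]: least fixpoint, start Z0 = Sat(r) = {t5, t6}, add states in Sat(r | a) with some successor in Z. Z1 = {t3, t5, t6}; fixed.
Sat(E[(r | a) U r]) = {t3, t5, t6}
t6 ∈ Sat(E[(r | a) U r]) = {t3, t5, t6}, so the formula holds at t6.

Yes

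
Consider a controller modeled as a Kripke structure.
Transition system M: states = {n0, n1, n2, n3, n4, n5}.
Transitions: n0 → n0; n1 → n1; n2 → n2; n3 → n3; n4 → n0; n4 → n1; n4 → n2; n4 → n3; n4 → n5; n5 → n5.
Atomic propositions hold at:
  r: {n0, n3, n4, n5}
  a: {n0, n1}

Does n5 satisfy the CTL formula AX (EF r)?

Yes

EF r: least fixpoint, start Z0 = {n0, n3, n4, n5}, add states with some successor in Z. Already a fixed point.
Sat(EF r) = {n0, n3, n4, n5}
Sat(AX (EF r)) = {s : every successor in {n0, n3, n4, n5}} = {n0, n3, n5}
n5 ∈ Sat(AX (EF r)) = {n0, n3, n5}, so the formula holds at n5.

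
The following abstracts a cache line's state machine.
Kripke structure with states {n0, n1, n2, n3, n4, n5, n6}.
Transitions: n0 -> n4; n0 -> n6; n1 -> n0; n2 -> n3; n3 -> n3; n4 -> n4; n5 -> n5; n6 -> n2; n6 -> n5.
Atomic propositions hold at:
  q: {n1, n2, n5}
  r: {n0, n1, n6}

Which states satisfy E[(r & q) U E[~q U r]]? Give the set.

{n0, n1, n6}

Sat(r & q) = {n1}
Sat(~q) = {n0, n3, n4, n6}
E[~q U r]: least fixpoint, start Z0 = Sat(r) = {n0, n1, n6}, add states in Sat(~q) with some successor in Z. Already a fixed point.
Sat(E[~q U r]) = {n0, n1, n6}
E[(r & q) U E[~q U r]]: least fixpoint, start Z0 = Sat(E[~q U r]) = {n0, n1, n6}, add states in Sat(r & q) with some successor in Z. Already a fixed point.
Sat(E[(r & q) U E[~q U r]]) = {n0, n1, n6}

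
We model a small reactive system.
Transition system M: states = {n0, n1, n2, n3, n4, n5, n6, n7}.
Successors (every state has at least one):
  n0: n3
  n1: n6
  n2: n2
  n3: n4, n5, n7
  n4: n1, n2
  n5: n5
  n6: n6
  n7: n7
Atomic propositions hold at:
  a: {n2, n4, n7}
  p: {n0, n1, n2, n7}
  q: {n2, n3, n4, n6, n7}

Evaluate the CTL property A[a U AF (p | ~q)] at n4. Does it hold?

Sat(~q) = {n0, n1, n5}
Sat(p | ~q) = {n0, n1, n2, n5, n7}
AF (p | ~q): least fixpoint, start Z0 = {n0, n1, n2, n5, n7}, add states with every successor in Z. Z1 = {n0, n1, n2, n4, n5, n7}; Z2 = {n0, n1, n2, n3, n4, n5, n7}; fixed.
Sat(AF (p | ~q)) = {n0, n1, n2, n3, n4, n5, n7}
A[a U AF (p | ~q)]: least fixpoint, start Z0 = Sat(AF (p | ~q)) = {n0, n1, n2, n3, n4, n5, n7}, add states in Sat(a) with every successor in Z. Already a fixed point.
Sat(A[a U AF (p | ~q)]) = {n0, n1, n2, n3, n4, n5, n7}
n4 ∈ Sat(A[a U AF (p | ~q)]) = {n0, n1, n2, n3, n4, n5, n7}, so the formula holds at n4.

Yes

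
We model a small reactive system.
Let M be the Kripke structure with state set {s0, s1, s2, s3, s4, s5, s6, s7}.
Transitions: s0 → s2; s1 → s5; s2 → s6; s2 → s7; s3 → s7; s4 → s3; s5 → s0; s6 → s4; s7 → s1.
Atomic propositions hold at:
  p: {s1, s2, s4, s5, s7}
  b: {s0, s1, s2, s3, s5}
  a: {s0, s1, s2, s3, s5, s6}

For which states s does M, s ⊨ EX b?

{s0, s1, s4, s5, s7}

Sat(EX b) = {s : some successor in {s0, s1, s2, s3, s5}} = {s0, s1, s4, s5, s7}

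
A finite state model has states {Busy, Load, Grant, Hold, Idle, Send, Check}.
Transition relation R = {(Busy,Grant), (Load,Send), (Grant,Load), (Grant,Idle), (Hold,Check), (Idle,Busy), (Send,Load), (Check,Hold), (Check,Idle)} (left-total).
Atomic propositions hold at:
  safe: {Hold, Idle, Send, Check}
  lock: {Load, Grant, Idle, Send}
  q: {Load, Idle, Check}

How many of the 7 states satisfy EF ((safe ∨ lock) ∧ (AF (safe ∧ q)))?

5

Sat(safe ∨ lock) = {Load, Grant, Hold, Idle, Send, Check}
Sat(safe ∧ q) = {Idle, Check}
AF (safe ∧ q): least fixpoint, start Z0 = {Idle, Check}, add states with every successor in Z. Z1 = {Hold, Idle, Check}; fixed.
Sat(AF (safe ∧ q)) = {Hold, Idle, Check}
Sat((safe ∨ lock) ∧ (AF (safe ∧ q))) = {Hold, Idle, Check}
EF ((safe ∨ lock) ∧ (AF (safe ∧ q))): least fixpoint, start Z0 = {Hold, Idle, Check}, add states with some successor in Z. Z1 = {Grant, Hold, Idle, Check}; Z2 = {Busy, Grant, Hold, Idle, Check}; fixed.
Sat(EF ((safe ∨ lock) ∧ (AF (safe ∧ q)))) = {Busy, Grant, Hold, Idle, Check}
|Sat(EF ((safe ∨ lock) ∧ (AF (safe ∧ q))))| = |{Busy, Grant, Hold, Idle, Check}| = 5.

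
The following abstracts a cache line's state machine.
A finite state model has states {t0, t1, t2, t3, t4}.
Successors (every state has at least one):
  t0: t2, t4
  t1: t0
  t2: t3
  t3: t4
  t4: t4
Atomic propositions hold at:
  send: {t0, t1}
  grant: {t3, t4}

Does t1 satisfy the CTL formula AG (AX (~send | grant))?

No

Sat(~send) = {t2, t3, t4}
Sat(~send | grant) = {t2, t3, t4}
Sat(AX (~send | grant)) = {s : every successor in {t2, t3, t4}} = {t0, t2, t3, t4}
AG (AX (~send | grant)): greatest fixpoint, start Z0 = {t0, t2, t3, t4}, keep only states in Sat with every successor in Z. Already a fixed point.
Sat(AG (AX (~send | grant))) = {t0, t2, t3, t4}
t1 ∉ Sat(AG (AX (~send | grant))) = {t0, t2, t3, t4}, so the formula does not hold at t1.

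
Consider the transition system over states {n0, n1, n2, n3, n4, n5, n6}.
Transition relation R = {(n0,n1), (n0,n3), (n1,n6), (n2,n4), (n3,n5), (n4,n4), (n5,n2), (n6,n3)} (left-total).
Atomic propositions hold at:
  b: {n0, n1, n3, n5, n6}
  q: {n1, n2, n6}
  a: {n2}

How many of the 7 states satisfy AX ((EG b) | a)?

1

EG b: greatest fixpoint, start Z0 = {n0, n1, n3, n5, n6}, keep only states in Sat with some successor in Z. Z1 = {n0, n1, n3, n6}; Z2 = {n0, n1, n6}; Z3 = {n0, n1}; Z4 = {n0}; Z5 = ∅; fixed.
Sat(EG b) = ∅
Sat((EG b) | a) = {n2}
Sat(AX ((EG b) | a)) = {s : every successor in {n2}} = {n5}
|Sat(AX ((EG b) | a))| = |{n5}| = 1.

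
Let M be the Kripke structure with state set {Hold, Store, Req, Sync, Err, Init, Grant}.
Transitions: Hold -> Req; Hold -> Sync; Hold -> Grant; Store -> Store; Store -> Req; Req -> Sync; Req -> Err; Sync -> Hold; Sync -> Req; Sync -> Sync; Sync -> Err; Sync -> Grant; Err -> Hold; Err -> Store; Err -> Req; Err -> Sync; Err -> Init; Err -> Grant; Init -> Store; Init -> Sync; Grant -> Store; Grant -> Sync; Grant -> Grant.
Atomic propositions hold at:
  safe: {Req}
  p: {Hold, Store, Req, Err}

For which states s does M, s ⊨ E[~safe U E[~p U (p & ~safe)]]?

Sat(~safe) = {Hold, Store, Sync, Err, Init, Grant}
Sat(~p) = {Sync, Init, Grant}
Sat(p & ~safe) = {Hold, Store, Err}
E[~p U (p & ~safe)]: least fixpoint, start Z0 = Sat((p & ~safe)) = {Hold, Store, Err}, add states in Sat(~p) with some successor in Z. Z1 = {Hold, Store, Sync, Err, Init, Grant}; fixed.
Sat(E[~p U (p & ~safe)]) = {Hold, Store, Sync, Err, Init, Grant}
E[~safe U E[~p U (p & ~safe)]]: least fixpoint, start Z0 = Sat(E[~p U (p & ~safe)]) = {Hold, Store, Sync, Err, Init, Grant}, add states in Sat(~safe) with some successor in Z. Already a fixed point.
Sat(E[~safe U E[~p U (p & ~safe)]]) = {Hold, Store, Sync, Err, Init, Grant}

{Hold, Store, Sync, Err, Init, Grant}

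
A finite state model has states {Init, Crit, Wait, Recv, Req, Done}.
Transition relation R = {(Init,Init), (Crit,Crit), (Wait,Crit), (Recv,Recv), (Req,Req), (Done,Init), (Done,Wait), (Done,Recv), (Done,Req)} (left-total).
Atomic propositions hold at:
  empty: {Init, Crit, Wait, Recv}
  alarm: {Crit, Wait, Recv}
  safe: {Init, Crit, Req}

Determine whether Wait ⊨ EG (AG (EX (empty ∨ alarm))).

Sat(empty ∨ alarm) = {Init, Crit, Wait, Recv}
Sat(EX (empty ∨ alarm)) = {s : some successor in {Init, Crit, Wait, Recv}} = {Init, Crit, Wait, Recv, Done}
AG (EX (empty ∨ alarm)): greatest fixpoint, start Z0 = {Init, Crit, Wait, Recv, Done}, keep only states in Sat with every successor in Z. Z1 = {Init, Crit, Wait, Recv}; fixed.
Sat(AG (EX (empty ∨ alarm))) = {Init, Crit, Wait, Recv}
EG (AG (EX (empty ∨ alarm))): greatest fixpoint, start Z0 = {Init, Crit, Wait, Recv}, keep only states in Sat with some successor in Z. Already a fixed point.
Sat(EG (AG (EX (empty ∨ alarm)))) = {Init, Crit, Wait, Recv}
Wait ∈ Sat(EG (AG (EX (empty ∨ alarm)))) = {Init, Crit, Wait, Recv}, so the formula holds at Wait.

Yes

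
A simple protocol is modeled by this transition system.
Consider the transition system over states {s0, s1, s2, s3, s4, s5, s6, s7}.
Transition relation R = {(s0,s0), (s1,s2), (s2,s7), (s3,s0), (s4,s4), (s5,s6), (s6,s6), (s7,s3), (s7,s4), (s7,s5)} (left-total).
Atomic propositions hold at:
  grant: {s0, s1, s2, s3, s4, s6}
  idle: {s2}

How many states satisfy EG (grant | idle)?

Sat(grant | idle) = {s0, s1, s2, s3, s4, s6}
EG (grant | idle): greatest fixpoint, start Z0 = {s0, s1, s2, s3, s4, s6}, keep only states in Sat with some successor in Z. Z1 = {s0, s1, s3, s4, s6}; Z2 = {s0, s3, s4, s6}; fixed.
Sat(EG (grant | idle)) = {s0, s3, s4, s6}
|Sat(EG (grant | idle))| = |{s0, s3, s4, s6}| = 4.

4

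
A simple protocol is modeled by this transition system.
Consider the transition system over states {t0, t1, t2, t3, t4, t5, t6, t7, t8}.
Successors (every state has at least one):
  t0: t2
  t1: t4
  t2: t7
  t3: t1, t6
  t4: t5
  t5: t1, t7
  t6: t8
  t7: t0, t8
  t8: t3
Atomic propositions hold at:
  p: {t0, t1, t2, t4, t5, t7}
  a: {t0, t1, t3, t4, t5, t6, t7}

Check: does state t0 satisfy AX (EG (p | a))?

Sat(p | a) = {t0, t1, t2, t3, t4, t5, t6, t7}
EG (p | a): greatest fixpoint, start Z0 = {t0, t1, t2, t3, t4, t5, t6, t7}, keep only states in Sat with some successor in Z. Z1 = {t0, t1, t2, t3, t4, t5, t7}; fixed.
Sat(EG (p | a)) = {t0, t1, t2, t3, t4, t5, t7}
Sat(AX (EG (p | a))) = {s : every successor in {t0, t1, t2, t3, t4, t5, t7}} = {t0, t1, t2, t4, t5, t8}
t0 ∈ Sat(AX (EG (p | a))) = {t0, t1, t2, t4, t5, t8}, so the formula holds at t0.

Yes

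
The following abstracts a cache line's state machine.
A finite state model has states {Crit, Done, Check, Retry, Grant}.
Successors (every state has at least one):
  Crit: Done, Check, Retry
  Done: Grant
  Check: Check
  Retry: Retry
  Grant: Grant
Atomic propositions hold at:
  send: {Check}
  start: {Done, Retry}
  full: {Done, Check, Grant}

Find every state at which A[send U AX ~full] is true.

{Retry}

Sat(~full) = {Crit, Retry}
Sat(AX ~full) = {s : every successor in {Crit, Retry}} = {Retry}
A[send U AX ~full]: least fixpoint, start Z0 = Sat(AX ~full) = {Retry}, add states in Sat(send) with every successor in Z. Already a fixed point.
Sat(A[send U AX ~full]) = {Retry}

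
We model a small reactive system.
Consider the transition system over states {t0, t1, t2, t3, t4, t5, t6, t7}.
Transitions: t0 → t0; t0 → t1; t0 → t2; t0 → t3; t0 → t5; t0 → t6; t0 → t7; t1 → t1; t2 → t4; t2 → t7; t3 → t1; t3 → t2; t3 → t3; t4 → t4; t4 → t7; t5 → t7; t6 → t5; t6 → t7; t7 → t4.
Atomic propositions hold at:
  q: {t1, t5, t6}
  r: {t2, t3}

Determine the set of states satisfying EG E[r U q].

{t1, t3}

E[r U q]: least fixpoint, start Z0 = Sat(q) = {t1, t5, t6}, add states in Sat(r) with some successor in Z. Z1 = {t1, t3, t5, t6}; fixed.
Sat(E[r U q]) = {t1, t3, t5, t6}
EG E[r U q]: greatest fixpoint, start Z0 = {t1, t3, t5, t6}, keep only states in Sat with some successor in Z. Z1 = {t1, t3, t6}; Z2 = {t1, t3}; fixed.
Sat(EG E[r U q]) = {t1, t3}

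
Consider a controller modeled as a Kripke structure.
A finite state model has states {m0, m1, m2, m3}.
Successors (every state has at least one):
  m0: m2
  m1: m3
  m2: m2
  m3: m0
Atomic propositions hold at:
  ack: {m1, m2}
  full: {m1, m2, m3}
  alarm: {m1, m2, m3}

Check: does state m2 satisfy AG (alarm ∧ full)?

Sat(alarm ∧ full) = {m1, m2, m3}
AG (alarm ∧ full): greatest fixpoint, start Z0 = {m1, m2, m3}, keep only states in Sat with every successor in Z. Z1 = {m1, m2}; Z2 = {m2}; fixed.
Sat(AG (alarm ∧ full)) = {m2}
m2 ∈ Sat(AG (alarm ∧ full)) = {m2}, so the formula holds at m2.

Yes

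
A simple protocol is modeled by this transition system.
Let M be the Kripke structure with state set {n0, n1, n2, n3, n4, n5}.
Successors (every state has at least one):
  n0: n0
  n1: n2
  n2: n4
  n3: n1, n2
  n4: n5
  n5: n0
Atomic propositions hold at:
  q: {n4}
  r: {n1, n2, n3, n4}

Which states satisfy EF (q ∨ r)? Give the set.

{n1, n2, n3, n4}

Sat(q ∨ r) = {n1, n2, n3, n4}
EF (q ∨ r): least fixpoint, start Z0 = {n1, n2, n3, n4}, add states with some successor in Z. Already a fixed point.
Sat(EF (q ∨ r)) = {n1, n2, n3, n4}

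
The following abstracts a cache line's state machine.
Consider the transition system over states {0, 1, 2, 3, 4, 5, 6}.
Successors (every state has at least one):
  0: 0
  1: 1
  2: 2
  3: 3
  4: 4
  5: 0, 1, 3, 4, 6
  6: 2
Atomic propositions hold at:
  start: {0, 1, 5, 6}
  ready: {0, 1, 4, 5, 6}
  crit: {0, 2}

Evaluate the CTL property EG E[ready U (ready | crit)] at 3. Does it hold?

Sat(ready | crit) = {0, 1, 2, 4, 5, 6}
E[ready U (ready | crit)]: least fixpoint, start Z0 = Sat((ready | crit)) = {0, 1, 2, 4, 5, 6}, add states in Sat(ready) with some successor in Z. Already a fixed point.
Sat(E[ready U (ready | crit)]) = {0, 1, 2, 4, 5, 6}
EG E[ready U (ready | crit)]: greatest fixpoint, start Z0 = {0, 1, 2, 4, 5, 6}, keep only states in Sat with some successor in Z. Already a fixed point.
Sat(EG E[ready U (ready | crit)]) = {0, 1, 2, 4, 5, 6}
3 ∉ Sat(EG E[ready U (ready | crit)]) = {0, 1, 2, 4, 5, 6}, so the formula does not hold at 3.

No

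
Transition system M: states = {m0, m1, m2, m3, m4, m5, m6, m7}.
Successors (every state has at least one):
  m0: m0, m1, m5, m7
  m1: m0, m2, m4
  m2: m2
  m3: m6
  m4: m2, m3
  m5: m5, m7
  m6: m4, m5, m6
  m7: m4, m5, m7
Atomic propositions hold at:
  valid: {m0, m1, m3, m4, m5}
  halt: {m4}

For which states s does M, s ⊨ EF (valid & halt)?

{m0, m1, m3, m4, m5, m6, m7}

Sat(valid & halt) = {m4}
EF (valid & halt): least fixpoint, start Z0 = {m4}, add states with some successor in Z. Z1 = {m1, m4, m6, m7}; Z2 = {m0, m1, m3, m4, m5, m6, m7}; fixed.
Sat(EF (valid & halt)) = {m0, m1, m3, m4, m5, m6, m7}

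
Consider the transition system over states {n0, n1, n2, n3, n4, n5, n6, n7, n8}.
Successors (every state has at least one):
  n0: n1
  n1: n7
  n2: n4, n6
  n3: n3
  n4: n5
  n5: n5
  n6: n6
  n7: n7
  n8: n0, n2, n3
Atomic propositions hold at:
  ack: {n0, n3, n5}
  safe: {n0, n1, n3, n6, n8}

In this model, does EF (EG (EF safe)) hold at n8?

Yes

EF safe: least fixpoint, start Z0 = {n0, n1, n3, n6, n8}, add states with some successor in Z. Z1 = {n0, n1, n2, n3, n6, n8}; fixed.
Sat(EF safe) = {n0, n1, n2, n3, n6, n8}
EG (EF safe): greatest fixpoint, start Z0 = {n0, n1, n2, n3, n6, n8}, keep only states in Sat with some successor in Z. Z1 = {n0, n2, n3, n6, n8}; Z2 = {n2, n3, n6, n8}; fixed.
Sat(EG (EF safe)) = {n2, n3, n6, n8}
EF (EG (EF safe)): least fixpoint, start Z0 = {n2, n3, n6, n8}, add states with some successor in Z. Already a fixed point.
Sat(EF (EG (EF safe))) = {n2, n3, n6, n8}
n8 ∈ Sat(EF (EG (EF safe))) = {n2, n3, n6, n8}, so the formula holds at n8.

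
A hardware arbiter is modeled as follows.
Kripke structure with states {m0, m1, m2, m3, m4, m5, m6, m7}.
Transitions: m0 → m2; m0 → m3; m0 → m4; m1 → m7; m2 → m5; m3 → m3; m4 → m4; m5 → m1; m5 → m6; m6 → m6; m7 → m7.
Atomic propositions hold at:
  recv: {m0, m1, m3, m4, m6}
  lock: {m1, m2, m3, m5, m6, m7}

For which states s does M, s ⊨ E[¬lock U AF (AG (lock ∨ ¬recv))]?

Sat(¬lock) = {m0, m4}
Sat(¬recv) = {m2, m5, m7}
Sat(lock ∨ ¬recv) = {m1, m2, m3, m5, m6, m7}
AG (lock ∨ ¬recv): greatest fixpoint, start Z0 = {m1, m2, m3, m5, m6, m7}, keep only states in Sat with every successor in Z. Already a fixed point.
Sat(AG (lock ∨ ¬recv)) = {m1, m2, m3, m5, m6, m7}
AF (AG (lock ∨ ¬recv)): least fixpoint, start Z0 = {m1, m2, m3, m5, m6, m7}, add states with every successor in Z. Already a fixed point.
Sat(AF (AG (lock ∨ ¬recv))) = {m1, m2, m3, m5, m6, m7}
E[¬lock U AF (AG (lock ∨ ¬recv))]: least fixpoint, start Z0 = Sat(AF (AG (lock ∨ ¬recv))) = {m1, m2, m3, m5, m6, m7}, add states in Sat(¬lock) with some successor in Z. Z1 = {m0, m1, m2, m3, m5, m6, m7}; fixed.
Sat(E[¬lock U AF (AG (lock ∨ ¬recv))]) = {m0, m1, m2, m3, m5, m6, m7}

{m0, m1, m2, m3, m5, m6, m7}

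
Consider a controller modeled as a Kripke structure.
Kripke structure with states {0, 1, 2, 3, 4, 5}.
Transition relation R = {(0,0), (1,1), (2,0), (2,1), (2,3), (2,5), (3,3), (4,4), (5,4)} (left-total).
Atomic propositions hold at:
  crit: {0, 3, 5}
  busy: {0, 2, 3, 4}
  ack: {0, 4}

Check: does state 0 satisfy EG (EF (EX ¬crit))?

Sat(¬crit) = {1, 2, 4}
Sat(EX ¬crit) = {s : some successor in {1, 2, 4}} = {1, 2, 4, 5}
EF (EX ¬crit): least fixpoint, start Z0 = {1, 2, 4, 5}, add states with some successor in Z. Already a fixed point.
Sat(EF (EX ¬crit)) = {1, 2, 4, 5}
EG (EF (EX ¬crit)): greatest fixpoint, start Z0 = {1, 2, 4, 5}, keep only states in Sat with some successor in Z. Already a fixed point.
Sat(EG (EF (EX ¬crit))) = {1, 2, 4, 5}
0 ∉ Sat(EG (EF (EX ¬crit))) = {1, 2, 4, 5}, so the formula does not hold at 0.

No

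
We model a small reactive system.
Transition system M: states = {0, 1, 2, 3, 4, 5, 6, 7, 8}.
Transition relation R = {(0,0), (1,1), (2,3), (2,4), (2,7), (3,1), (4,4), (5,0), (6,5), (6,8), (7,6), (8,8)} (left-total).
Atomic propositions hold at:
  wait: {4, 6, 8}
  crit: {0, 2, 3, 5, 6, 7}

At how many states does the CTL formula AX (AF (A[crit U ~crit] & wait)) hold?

2

Sat(~crit) = {1, 4, 8}
A[crit U ~crit]: least fixpoint, start Z0 = Sat(~crit) = {1, 4, 8}, add states in Sat(crit) with every successor in Z. Z1 = {1, 3, 4, 8}; fixed.
Sat(A[crit U ~crit]) = {1, 3, 4, 8}
Sat(A[crit U ~crit] & wait) = {4, 8}
AF (A[crit U ~crit] & wait): least fixpoint, start Z0 = {4, 8}, add states with every successor in Z. Already a fixed point.
Sat(AF (A[crit U ~crit] & wait)) = {4, 8}
Sat(AX (AF (A[crit U ~crit] & wait))) = {s : every successor in {4, 8}} = {4, 8}
|Sat(AX (AF (A[crit U ~crit] & wait)))| = |{4, 8}| = 2.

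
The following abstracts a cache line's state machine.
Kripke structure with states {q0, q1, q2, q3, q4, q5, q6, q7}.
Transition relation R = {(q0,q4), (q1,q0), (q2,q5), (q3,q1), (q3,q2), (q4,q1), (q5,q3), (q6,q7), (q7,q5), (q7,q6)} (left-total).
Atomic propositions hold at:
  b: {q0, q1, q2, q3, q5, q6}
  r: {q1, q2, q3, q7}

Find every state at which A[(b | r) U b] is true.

Sat(b | r) = {q0, q1, q2, q3, q5, q6, q7}
A[(b | r) U b]: least fixpoint, start Z0 = Sat(b) = {q0, q1, q2, q3, q5, q6}, add states in Sat(b | r) with every successor in Z. Z1 = {q0, q1, q2, q3, q5, q6, q7}; fixed.
Sat(A[(b | r) U b]) = {q0, q1, q2, q3, q5, q6, q7}

{q0, q1, q2, q3, q5, q6, q7}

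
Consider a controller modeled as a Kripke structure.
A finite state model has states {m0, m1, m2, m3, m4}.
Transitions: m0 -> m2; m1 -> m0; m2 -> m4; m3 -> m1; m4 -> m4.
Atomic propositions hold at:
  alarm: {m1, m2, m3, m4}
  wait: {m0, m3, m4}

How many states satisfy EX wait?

Sat(EX wait) = {s : some successor in {m0, m3, m4}} = {m1, m2, m4}
|Sat(EX wait)| = |{m1, m2, m4}| = 3.

3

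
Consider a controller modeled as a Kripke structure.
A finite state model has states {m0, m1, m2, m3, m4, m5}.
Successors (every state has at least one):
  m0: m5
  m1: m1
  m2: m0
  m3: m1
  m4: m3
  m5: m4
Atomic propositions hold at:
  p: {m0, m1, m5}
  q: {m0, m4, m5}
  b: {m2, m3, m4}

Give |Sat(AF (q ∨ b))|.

Sat(q ∨ b) = {m0, m2, m3, m4, m5}
AF (q ∨ b): least fixpoint, start Z0 = {m0, m2, m3, m4, m5}, add states with every successor in Z. Already a fixed point.
Sat(AF (q ∨ b)) = {m0, m2, m3, m4, m5}
|Sat(AF (q ∨ b))| = |{m0, m2, m3, m4, m5}| = 5.

5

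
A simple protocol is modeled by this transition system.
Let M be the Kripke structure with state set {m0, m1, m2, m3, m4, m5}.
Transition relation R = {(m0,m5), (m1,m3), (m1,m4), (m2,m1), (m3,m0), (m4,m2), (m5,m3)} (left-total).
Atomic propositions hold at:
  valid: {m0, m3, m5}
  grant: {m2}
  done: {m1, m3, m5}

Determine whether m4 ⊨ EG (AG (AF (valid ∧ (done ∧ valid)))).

Sat(done ∧ valid) = {m3, m5}
Sat(valid ∧ (done ∧ valid)) = {m3, m5}
AF (valid ∧ (done ∧ valid)): least fixpoint, start Z0 = {m3, m5}, add states with every successor in Z. Z1 = {m0, m3, m5}; fixed.
Sat(AF (valid ∧ (done ∧ valid))) = {m0, m3, m5}
AG (AF (valid ∧ (done ∧ valid))): greatest fixpoint, start Z0 = {m0, m3, m5}, keep only states in Sat with every successor in Z. Already a fixed point.
Sat(AG (AF (valid ∧ (done ∧ valid)))) = {m0, m3, m5}
EG (AG (AF (valid ∧ (done ∧ valid)))): greatest fixpoint, start Z0 = {m0, m3, m5}, keep only states in Sat with some successor in Z. Already a fixed point.
Sat(EG (AG (AF (valid ∧ (done ∧ valid))))) = {m0, m3, m5}
m4 ∉ Sat(EG (AG (AF (valid ∧ (done ∧ valid))))) = {m0, m3, m5}, so the formula does not hold at m4.

No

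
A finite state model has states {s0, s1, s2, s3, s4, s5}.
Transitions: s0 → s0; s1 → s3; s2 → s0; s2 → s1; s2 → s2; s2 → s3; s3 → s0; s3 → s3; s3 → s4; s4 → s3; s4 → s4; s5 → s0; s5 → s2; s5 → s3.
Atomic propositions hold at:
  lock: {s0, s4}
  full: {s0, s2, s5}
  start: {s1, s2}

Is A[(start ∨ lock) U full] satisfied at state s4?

Sat(start ∨ lock) = {s0, s1, s2, s4}
A[(start ∨ lock) U full]: least fixpoint, start Z0 = Sat(full) = {s0, s2, s5}, add states in Sat(start ∨ lock) with every successor in Z. Already a fixed point.
Sat(A[(start ∨ lock) U full]) = {s0, s2, s5}
s4 ∉ Sat(A[(start ∨ lock) U full]) = {s0, s2, s5}, so the formula does not hold at s4.

No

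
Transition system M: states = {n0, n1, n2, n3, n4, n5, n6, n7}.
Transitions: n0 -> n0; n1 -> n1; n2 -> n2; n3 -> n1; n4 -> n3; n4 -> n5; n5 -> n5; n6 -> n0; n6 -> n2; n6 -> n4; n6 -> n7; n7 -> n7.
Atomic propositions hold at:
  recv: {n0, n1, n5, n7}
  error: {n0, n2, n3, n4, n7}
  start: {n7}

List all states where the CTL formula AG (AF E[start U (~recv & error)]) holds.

Sat(~recv) = {n2, n3, n4, n6}
Sat(~recv & error) = {n2, n3, n4}
E[start U (~recv & error)]: least fixpoint, start Z0 = Sat((~recv & error)) = {n2, n3, n4}, add states in Sat(start) with some successor in Z. Already a fixed point.
Sat(E[start U (~recv & error)]) = {n2, n3, n4}
AF E[start U (~recv & error)]: least fixpoint, start Z0 = {n2, n3, n4}, add states with every successor in Z. Already a fixed point.
Sat(AF E[start U (~recv & error)]) = {n2, n3, n4}
AG (AF E[start U (~recv & error)]): greatest fixpoint, start Z0 = {n2, n3, n4}, keep only states in Sat with every successor in Z. Z1 = {n2}; fixed.
Sat(AG (AF E[start U (~recv & error)])) = {n2}

{n2}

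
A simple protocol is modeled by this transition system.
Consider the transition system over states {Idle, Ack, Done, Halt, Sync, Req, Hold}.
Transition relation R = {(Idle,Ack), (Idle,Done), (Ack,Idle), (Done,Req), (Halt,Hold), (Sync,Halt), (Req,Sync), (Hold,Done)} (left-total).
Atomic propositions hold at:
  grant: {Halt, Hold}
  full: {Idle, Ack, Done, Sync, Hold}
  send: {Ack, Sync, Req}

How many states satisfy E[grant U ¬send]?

4

Sat(¬send) = {Idle, Done, Halt, Hold}
E[grant U ¬send]: least fixpoint, start Z0 = Sat(¬send) = {Idle, Done, Halt, Hold}, add states in Sat(grant) with some successor in Z. Already a fixed point.
Sat(E[grant U ¬send]) = {Idle, Done, Halt, Hold}
|Sat(E[grant U ¬send])| = |{Idle, Done, Halt, Hold}| = 4.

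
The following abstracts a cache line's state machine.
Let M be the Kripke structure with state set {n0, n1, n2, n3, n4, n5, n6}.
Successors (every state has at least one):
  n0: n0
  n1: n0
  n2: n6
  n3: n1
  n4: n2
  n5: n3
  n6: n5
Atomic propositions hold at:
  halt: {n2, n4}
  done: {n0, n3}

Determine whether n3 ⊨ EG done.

EG done: greatest fixpoint, start Z0 = {n0, n3}, keep only states in Sat with some successor in Z. Z1 = {n0}; fixed.
Sat(EG done) = {n0}
n3 ∉ Sat(EG done) = {n0}, so the formula does not hold at n3.

No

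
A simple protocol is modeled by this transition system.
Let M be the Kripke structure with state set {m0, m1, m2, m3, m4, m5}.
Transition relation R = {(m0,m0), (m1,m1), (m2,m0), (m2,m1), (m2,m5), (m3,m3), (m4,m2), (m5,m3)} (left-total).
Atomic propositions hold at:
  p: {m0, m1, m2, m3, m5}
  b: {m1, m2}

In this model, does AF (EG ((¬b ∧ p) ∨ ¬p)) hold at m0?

Sat(¬b) = {m0, m3, m4, m5}
Sat(¬b ∧ p) = {m0, m3, m5}
Sat(¬p) = {m4}
Sat((¬b ∧ p) ∨ ¬p) = {m0, m3, m4, m5}
EG ((¬b ∧ p) ∨ ¬p): greatest fixpoint, start Z0 = {m0, m3, m4, m5}, keep only states in Sat with some successor in Z. Z1 = {m0, m3, m5}; fixed.
Sat(EG ((¬b ∧ p) ∨ ¬p)) = {m0, m3, m5}
AF (EG ((¬b ∧ p) ∨ ¬p)): least fixpoint, start Z0 = {m0, m3, m5}, add states with every successor in Z. Already a fixed point.
Sat(AF (EG ((¬b ∧ p) ∨ ¬p))) = {m0, m3, m5}
m0 ∈ Sat(AF (EG ((¬b ∧ p) ∨ ¬p))) = {m0, m3, m5}, so the formula holds at m0.

Yes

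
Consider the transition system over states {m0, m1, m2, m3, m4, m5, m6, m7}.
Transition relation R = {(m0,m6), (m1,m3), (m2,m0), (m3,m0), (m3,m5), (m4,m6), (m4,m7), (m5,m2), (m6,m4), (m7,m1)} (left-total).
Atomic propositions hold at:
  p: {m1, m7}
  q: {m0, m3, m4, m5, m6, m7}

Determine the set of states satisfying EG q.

{m0, m3, m4, m6}

EG q: greatest fixpoint, start Z0 = {m0, m3, m4, m5, m6, m7}, keep only states in Sat with some successor in Z. Z1 = {m0, m3, m4, m6}; fixed.
Sat(EG q) = {m0, m3, m4, m6}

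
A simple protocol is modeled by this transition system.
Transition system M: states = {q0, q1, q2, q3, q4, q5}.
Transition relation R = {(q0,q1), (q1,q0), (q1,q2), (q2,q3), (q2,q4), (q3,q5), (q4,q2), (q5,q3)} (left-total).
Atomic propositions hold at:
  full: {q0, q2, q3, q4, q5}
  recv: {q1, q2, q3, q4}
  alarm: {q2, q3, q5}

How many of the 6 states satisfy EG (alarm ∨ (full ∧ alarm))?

Sat(full ∧ alarm) = {q2, q3, q5}
Sat(alarm ∨ (full ∧ alarm)) = {q2, q3, q5}
EG (alarm ∨ (full ∧ alarm)): greatest fixpoint, start Z0 = {q2, q3, q5}, keep only states in Sat with some successor in Z. Already a fixed point.
Sat(EG (alarm ∨ (full ∧ alarm))) = {q2, q3, q5}
|Sat(EG (alarm ∨ (full ∧ alarm)))| = |{q2, q3, q5}| = 3.

3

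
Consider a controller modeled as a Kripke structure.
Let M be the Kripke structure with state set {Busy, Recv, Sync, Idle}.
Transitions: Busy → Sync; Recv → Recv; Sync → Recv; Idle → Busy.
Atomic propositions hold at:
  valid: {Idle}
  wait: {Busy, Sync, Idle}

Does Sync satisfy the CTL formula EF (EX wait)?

No

Sat(EX wait) = {s : some successor in {Busy, Sync, Idle}} = {Busy, Idle}
EF (EX wait): least fixpoint, start Z0 = {Busy, Idle}, add states with some successor in Z. Already a fixed point.
Sat(EF (EX wait)) = {Busy, Idle}
Sync ∉ Sat(EF (EX wait)) = {Busy, Idle}, so the formula does not hold at Sync.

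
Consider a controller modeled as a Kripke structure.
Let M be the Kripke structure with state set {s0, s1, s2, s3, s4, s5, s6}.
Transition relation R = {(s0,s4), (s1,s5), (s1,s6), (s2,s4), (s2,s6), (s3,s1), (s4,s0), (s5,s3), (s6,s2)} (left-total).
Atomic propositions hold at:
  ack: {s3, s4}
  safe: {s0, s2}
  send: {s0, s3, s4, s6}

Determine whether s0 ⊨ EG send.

Yes

EG send: greatest fixpoint, start Z0 = {s0, s3, s4, s6}, keep only states in Sat with some successor in Z. Z1 = {s0, s4}; fixed.
Sat(EG send) = {s0, s4}
s0 ∈ Sat(EG send) = {s0, s4}, so the formula holds at s0.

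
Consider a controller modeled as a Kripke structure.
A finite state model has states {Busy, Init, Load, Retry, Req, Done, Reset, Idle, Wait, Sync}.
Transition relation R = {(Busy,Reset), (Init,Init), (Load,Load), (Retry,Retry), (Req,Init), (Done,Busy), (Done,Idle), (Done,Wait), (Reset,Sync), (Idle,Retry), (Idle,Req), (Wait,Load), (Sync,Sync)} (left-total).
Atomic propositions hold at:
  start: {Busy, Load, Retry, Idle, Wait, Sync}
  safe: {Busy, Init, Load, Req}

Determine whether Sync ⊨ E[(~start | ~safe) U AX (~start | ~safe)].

Yes

Sat(~start) = {Init, Req, Done, Reset}
Sat(~safe) = {Retry, Done, Reset, Idle, Wait, Sync}
Sat(~start | ~safe) = {Init, Retry, Req, Done, Reset, Idle, Wait, Sync}
Sat(AX (~start | ~safe)) = {s : every successor in {Init, Retry, Req, Done, Reset, Idle, Wait, Sync}} = {Busy, Init, Retry, Req, Reset, Idle, Sync}
E[(~start | ~safe) U AX (~start | ~safe)]: least fixpoint, start Z0 = Sat(AX (~start | ~safe)) = {Busy, Init, Retry, Req, Reset, Idle, Sync}, add states in Sat(~start | ~safe) with some successor in Z. Z1 = {Busy, Init, Retry, Req, Done, Reset, Idle, Sync}; fixed.
Sat(E[(~start | ~safe) U AX (~start | ~safe)]) = {Busy, Init, Retry, Req, Done, Reset, Idle, Sync}
Sync ∈ Sat(E[(~start | ~safe) U AX (~start | ~safe)]) = {Busy, Init, Retry, Req, Done, Reset, Idle, Sync}, so the formula holds at Sync.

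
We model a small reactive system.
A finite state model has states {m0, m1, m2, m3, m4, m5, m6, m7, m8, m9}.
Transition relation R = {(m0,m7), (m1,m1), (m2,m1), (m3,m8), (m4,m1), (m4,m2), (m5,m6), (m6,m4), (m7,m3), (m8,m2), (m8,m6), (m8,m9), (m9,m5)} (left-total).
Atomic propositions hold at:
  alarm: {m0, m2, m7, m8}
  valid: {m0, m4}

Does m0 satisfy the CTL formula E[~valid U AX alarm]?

Sat(~valid) = {m1, m2, m3, m5, m6, m7, m8, m9}
Sat(AX alarm) = {s : every successor in {m0, m2, m7, m8}} = {m0, m3}
E[~valid U AX alarm]: least fixpoint, start Z0 = Sat(AX alarm) = {m0, m3}, add states in Sat(~valid) with some successor in Z. Z1 = {m0, m3, m7}; fixed.
Sat(E[~valid U AX alarm]) = {m0, m3, m7}
m0 ∈ Sat(E[~valid U AX alarm]) = {m0, m3, m7}, so the formula holds at m0.

Yes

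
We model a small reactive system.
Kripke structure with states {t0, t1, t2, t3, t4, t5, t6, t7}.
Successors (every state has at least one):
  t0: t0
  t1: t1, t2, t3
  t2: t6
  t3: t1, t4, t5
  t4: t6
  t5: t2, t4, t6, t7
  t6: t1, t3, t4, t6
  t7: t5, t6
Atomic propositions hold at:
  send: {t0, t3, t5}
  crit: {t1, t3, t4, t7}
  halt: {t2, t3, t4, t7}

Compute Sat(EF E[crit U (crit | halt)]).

Sat(crit | halt) = {t1, t2, t3, t4, t7}
E[crit U (crit | halt)]: least fixpoint, start Z0 = Sat((crit | halt)) = {t1, t2, t3, t4, t7}, add states in Sat(crit) with some successor in Z. Already a fixed point.
Sat(E[crit U (crit | halt)]) = {t1, t2, t3, t4, t7}
EF E[crit U (crit | halt)]: least fixpoint, start Z0 = {t1, t2, t3, t4, t7}, add states with some successor in Z. Z1 = {t1, t2, t3, t4, t5, t6, t7}; fixed.
Sat(EF E[crit U (crit | halt)]) = {t1, t2, t3, t4, t5, t6, t7}

{t1, t2, t3, t4, t5, t6, t7}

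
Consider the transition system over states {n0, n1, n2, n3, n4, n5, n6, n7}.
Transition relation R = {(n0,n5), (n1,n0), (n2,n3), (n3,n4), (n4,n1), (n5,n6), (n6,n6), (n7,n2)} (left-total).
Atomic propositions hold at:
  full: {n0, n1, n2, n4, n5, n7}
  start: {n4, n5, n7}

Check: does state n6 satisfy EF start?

EF start: least fixpoint, start Z0 = {n4, n5, n7}, add states with some successor in Z. Z1 = {n0, n3, n4, n5, n7}; Z2 = {n0, n1, n2, n3, n4, n5, n7}; fixed.
Sat(EF start) = {n0, n1, n2, n3, n4, n5, n7}
n6 ∉ Sat(EF start) = {n0, n1, n2, n3, n4, n5, n7}, so the formula does not hold at n6.

No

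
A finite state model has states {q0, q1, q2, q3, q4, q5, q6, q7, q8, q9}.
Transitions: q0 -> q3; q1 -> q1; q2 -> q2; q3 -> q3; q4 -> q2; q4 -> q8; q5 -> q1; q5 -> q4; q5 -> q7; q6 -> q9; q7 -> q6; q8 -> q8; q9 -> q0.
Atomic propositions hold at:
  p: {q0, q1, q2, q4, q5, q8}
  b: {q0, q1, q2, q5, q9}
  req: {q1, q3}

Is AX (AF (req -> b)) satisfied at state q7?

Sat(req -> b) = {q0, q1, q2, q4, q5, q6, q7, q8, q9}
AF (req -> b): least fixpoint, start Z0 = {q0, q1, q2, q4, q5, q6, q7, q8, q9}, add states with every successor in Z. Already a fixed point.
Sat(AF (req -> b)) = {q0, q1, q2, q4, q5, q6, q7, q8, q9}
Sat(AX (AF (req -> b))) = {s : every successor in {q0, q1, q2, q4, q5, q6, q7, q8, q9}} = {q1, q2, q4, q5, q6, q7, q8, q9}
q7 ∈ Sat(AX (AF (req -> b))) = {q1, q2, q4, q5, q6, q7, q8, q9}, so the formula holds at q7.

Yes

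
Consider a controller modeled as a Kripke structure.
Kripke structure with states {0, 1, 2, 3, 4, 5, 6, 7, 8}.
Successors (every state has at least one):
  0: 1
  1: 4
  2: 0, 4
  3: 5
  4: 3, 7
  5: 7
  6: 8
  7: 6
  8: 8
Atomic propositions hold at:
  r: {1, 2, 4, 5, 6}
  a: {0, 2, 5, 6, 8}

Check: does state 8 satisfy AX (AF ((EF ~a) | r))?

Sat(~a) = {1, 3, 4, 7}
EF ~a: least fixpoint, start Z0 = {1, 3, 4, 7}, add states with some successor in Z. Z1 = {0, 1, 2, 3, 4, 5, 7}; fixed.
Sat(EF ~a) = {0, 1, 2, 3, 4, 5, 7}
Sat((EF ~a) | r) = {0, 1, 2, 3, 4, 5, 6, 7}
AF ((EF ~a) | r): least fixpoint, start Z0 = {0, 1, 2, 3, 4, 5, 6, 7}, add states with every successor in Z. Already a fixed point.
Sat(AF ((EF ~a) | r)) = {0, 1, 2, 3, 4, 5, 6, 7}
Sat(AX (AF ((EF ~a) | r))) = {s : every successor in {0, 1, 2, 3, 4, 5, 6, 7}} = {0, 1, 2, 3, 4, 5, 7}
8 ∉ Sat(AX (AF ((EF ~a) | r))) = {0, 1, 2, 3, 4, 5, 7}, so the formula does not hold at 8.

No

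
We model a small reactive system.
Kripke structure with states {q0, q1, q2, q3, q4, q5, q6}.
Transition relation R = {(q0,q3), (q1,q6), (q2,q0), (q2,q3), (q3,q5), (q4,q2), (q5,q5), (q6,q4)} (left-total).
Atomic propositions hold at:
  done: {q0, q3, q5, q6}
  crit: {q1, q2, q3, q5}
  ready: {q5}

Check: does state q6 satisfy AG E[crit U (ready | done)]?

No

Sat(ready | done) = {q0, q3, q5, q6}
E[crit U (ready | done)]: least fixpoint, start Z0 = Sat((ready | done)) = {q0, q3, q5, q6}, add states in Sat(crit) with some successor in Z. Z1 = {q0, q1, q2, q3, q5, q6}; fixed.
Sat(E[crit U (ready | done)]) = {q0, q1, q2, q3, q5, q6}
AG E[crit U (ready | done)]: greatest fixpoint, start Z0 = {q0, q1, q2, q3, q5, q6}, keep only states in Sat with every successor in Z. Z1 = {q0, q1, q2, q3, q5}; Z2 = {q0, q2, q3, q5}; fixed.
Sat(AG E[crit U (ready | done)]) = {q0, q2, q3, q5}
q6 ∉ Sat(AG E[crit U (ready | done)]) = {q0, q2, q3, q5}, so the formula does not hold at q6.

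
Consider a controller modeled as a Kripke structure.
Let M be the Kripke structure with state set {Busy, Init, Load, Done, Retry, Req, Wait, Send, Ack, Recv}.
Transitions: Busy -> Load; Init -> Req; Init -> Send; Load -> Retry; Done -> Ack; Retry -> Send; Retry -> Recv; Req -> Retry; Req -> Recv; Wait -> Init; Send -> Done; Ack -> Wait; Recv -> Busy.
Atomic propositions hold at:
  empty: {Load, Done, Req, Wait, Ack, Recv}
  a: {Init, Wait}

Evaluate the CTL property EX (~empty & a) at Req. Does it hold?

Sat(~empty) = {Busy, Init, Retry, Send}
Sat(~empty & a) = {Init}
Sat(EX (~empty & a)) = {s : some successor in {Init}} = {Wait}
Req ∉ Sat(EX (~empty & a)) = {Wait}, so the formula does not hold at Req.

No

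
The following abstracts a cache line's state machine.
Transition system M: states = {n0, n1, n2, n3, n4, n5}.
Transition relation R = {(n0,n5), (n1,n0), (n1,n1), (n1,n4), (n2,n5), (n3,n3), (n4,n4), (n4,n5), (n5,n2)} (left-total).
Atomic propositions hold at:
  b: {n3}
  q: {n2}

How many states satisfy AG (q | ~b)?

5

Sat(~b) = {n0, n1, n2, n4, n5}
Sat(q | ~b) = {n0, n1, n2, n4, n5}
AG (q | ~b): greatest fixpoint, start Z0 = {n0, n1, n2, n4, n5}, keep only states in Sat with every successor in Z. Already a fixed point.
Sat(AG (q | ~b)) = {n0, n1, n2, n4, n5}
|Sat(AG (q | ~b))| = |{n0, n1, n2, n4, n5}| = 5.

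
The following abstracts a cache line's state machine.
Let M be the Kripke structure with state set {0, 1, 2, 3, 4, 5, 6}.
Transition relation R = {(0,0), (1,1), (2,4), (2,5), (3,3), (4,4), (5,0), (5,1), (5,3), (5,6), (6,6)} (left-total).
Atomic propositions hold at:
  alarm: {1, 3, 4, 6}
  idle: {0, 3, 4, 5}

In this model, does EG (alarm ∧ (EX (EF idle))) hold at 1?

No

EF idle: least fixpoint, start Z0 = {0, 3, 4, 5}, add states with some successor in Z. Z1 = {0, 2, 3, 4, 5}; fixed.
Sat(EF idle) = {0, 2, 3, 4, 5}
Sat(EX (EF idle)) = {s : some successor in {0, 2, 3, 4, 5}} = {0, 2, 3, 4, 5}
Sat(alarm ∧ (EX (EF idle))) = {3, 4}
EG (alarm ∧ (EX (EF idle))): greatest fixpoint, start Z0 = {3, 4}, keep only states in Sat with some successor in Z. Already a fixed point.
Sat(EG (alarm ∧ (EX (EF idle)))) = {3, 4}
1 ∉ Sat(EG (alarm ∧ (EX (EF idle)))) = {3, 4}, so the formula does not hold at 1.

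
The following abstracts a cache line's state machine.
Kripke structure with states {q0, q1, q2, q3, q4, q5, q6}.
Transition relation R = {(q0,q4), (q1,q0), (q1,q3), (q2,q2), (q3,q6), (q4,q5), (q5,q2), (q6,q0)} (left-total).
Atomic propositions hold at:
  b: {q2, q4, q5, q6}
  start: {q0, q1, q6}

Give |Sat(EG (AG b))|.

3

AG b: greatest fixpoint, start Z0 = {q2, q4, q5, q6}, keep only states in Sat with every successor in Z. Z1 = {q2, q4, q5}; fixed.
Sat(AG b) = {q2, q4, q5}
EG (AG b): greatest fixpoint, start Z0 = {q2, q4, q5}, keep only states in Sat with some successor in Z. Already a fixed point.
Sat(EG (AG b)) = {q2, q4, q5}
|Sat(EG (AG b))| = |{q2, q4, q5}| = 3.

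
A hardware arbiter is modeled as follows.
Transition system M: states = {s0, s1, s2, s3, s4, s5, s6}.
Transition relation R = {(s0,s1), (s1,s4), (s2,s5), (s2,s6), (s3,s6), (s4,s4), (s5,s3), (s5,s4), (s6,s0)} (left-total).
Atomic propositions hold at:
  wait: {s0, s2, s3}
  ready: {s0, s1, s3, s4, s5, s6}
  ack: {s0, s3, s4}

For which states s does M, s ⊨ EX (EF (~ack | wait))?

{s0, s2, s3, s5, s6}

Sat(~ack) = {s1, s2, s5, s6}
Sat(~ack | wait) = {s0, s1, s2, s3, s5, s6}
EF (~ack | wait): least fixpoint, start Z0 = {s0, s1, s2, s3, s5, s6}, add states with some successor in Z. Already a fixed point.
Sat(EF (~ack | wait)) = {s0, s1, s2, s3, s5, s6}
Sat(EX (EF (~ack | wait))) = {s : some successor in {s0, s1, s2, s3, s5, s6}} = {s0, s2, s3, s5, s6}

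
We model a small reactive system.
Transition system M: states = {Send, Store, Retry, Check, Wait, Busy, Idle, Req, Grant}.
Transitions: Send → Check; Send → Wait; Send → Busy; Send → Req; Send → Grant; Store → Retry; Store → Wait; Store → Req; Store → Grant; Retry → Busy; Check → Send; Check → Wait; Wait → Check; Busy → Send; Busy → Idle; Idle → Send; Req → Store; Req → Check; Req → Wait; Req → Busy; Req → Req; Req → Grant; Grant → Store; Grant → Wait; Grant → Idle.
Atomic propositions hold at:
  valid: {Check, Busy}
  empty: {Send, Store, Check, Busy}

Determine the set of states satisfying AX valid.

{Retry, Wait}

Sat(AX valid) = {s : every successor in {Check, Busy}} = {Retry, Wait}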